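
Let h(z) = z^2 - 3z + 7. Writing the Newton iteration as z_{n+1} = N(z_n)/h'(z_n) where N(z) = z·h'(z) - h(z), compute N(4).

h'(z) = 2z - 3.
N(z) = z·h'(z) - h(z) = z·(2z - 3) - (z^2 - 3z + 7) = z^2 - 7.
N(4) = 9.

9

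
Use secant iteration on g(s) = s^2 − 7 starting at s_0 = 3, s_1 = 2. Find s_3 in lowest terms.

g(3) = 2, g(2) = −3. s_2 = 2 − (−3)·(2 − 3)/((−3) − 2) = 13/5.
g(2) = −3, g(13/5) = −6/25. s_3 = (13/5) − (−6/25)·((13/5) − 2)/((−6/25) − (−3)) = 61/23.

61/23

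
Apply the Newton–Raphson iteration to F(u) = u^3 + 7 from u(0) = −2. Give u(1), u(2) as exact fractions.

F'(u) = 3u^2.
F(−2) = −1, F'(−2) = 12, so u(1) = (−2) − (−1)/12 = −23/12.
F(−23/12) = −71/1728, F'(−23/12) = 529/48, so u(2) = (−23/12) − (−71/1728)/(529/48) = −18215/9522.

u(1) = −23/12, u(2) = −18215/9522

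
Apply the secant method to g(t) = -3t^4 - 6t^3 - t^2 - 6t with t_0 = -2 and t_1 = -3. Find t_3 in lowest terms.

-20671/9557

g(-2) = 8, g(-3) = -72. t_2 = (-3) - (-72)·((-3) - (-2))/((-72) - 8) = -21/10.
g(-3) = -72, g(-21/10) = 54117/10000. t_3 = (-21/10) - (54117/10000)·((-21/10) - (-3))/((54117/10000) - (-72)) = -20671/9557.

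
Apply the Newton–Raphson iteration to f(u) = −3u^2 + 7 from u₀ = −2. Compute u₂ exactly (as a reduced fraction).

f'(u) = −6u.
f(−2) = −5, f'(−2) = 12, so u₁ = (−2) − (−5)/12 = −19/12.
f(−19/12) = −25/48, f'(−19/12) = 19/2, so u₂ = (−19/12) − (−25/48)/(19/2) = −697/456.

−697/456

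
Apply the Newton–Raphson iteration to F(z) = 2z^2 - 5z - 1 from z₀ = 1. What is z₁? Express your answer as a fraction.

F'(z) = 4z - 5.
F(1) = -4, F'(1) = -1, so z₁ = 1 - (-4)/(-1) = -3.

-3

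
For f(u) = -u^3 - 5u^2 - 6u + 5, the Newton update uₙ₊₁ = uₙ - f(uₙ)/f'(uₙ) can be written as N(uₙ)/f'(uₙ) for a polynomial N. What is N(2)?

f'(u) = -3u^2 - 10u - 6.
N(u) = u·f'(u) - f(u) = u·(-3u^2 - 10u - 6) - (-u^3 - 5u^2 - 6u + 5) = -2u^3 - 5u^2 - 5.
N(2) = -41.

-41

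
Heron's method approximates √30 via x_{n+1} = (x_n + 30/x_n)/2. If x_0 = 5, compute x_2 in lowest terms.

241/44

x_1 = (5 + 30/5)/2 = 11/2.
x_2 = (11/2 + 30/(11/2))/2 = 241/44.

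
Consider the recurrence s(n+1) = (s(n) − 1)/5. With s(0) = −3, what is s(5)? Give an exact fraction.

s(1) = ((−3) − 1)/5 = −4/5.
s(2) = ((−4/5) − 1)/5 = −9/25.
s(3) = ((−9/25) − 1)/5 = −34/125.
s(4) = ((−34/125) − 1)/5 = −159/625.
s(5) = ((−159/625) − 1)/5 = −784/3125.

−784/3125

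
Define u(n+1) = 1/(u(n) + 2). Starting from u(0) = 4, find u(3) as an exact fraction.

13/32

u(1) = 1/(4 + 2) = 1/6.
u(2) = 1/(1/6 + 2) = 6/13.
u(3) = 1/(6/13 + 2) = 13/32.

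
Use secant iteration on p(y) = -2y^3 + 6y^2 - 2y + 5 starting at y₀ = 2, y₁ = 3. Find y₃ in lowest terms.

p(2) = 9, p(3) = -1. y₂ = 3 - (-1)·(3 - 2)/((-1) - 9) = 29/10.
p(3) = -1, p(29/10) = 441/500. y₃ = (29/10) - (441/500)·((29/10) - 3)/((441/500) - (-1)) = 2773/941.

2773/941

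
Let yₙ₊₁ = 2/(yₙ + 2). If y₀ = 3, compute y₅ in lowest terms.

y₁ = 2/(3 + 2) = 2/5.
y₂ = 2/(2/5 + 2) = 5/6.
y₃ = 2/(5/6 + 2) = 12/17.
y₄ = 2/(12/17 + 2) = 17/23.
y₅ = 2/(17/23 + 2) = 46/63.

46/63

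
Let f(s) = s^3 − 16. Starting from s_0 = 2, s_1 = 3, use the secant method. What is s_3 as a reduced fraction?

f(2) = −8, f(3) = 11. s_2 = 3 − 11·(3 − 2)/(11 − (−8)) = 46/19.
f(3) = 11, f(46/19) = −12408/6859. s_3 = (46/19) − (−12408/6859)·((46/19) − 3)/((−12408/6859) − 11) = 19990/7987.

19990/7987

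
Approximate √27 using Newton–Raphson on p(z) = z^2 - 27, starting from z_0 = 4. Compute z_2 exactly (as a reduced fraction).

p'(z) = 2z.
p(4) = -11, p'(4) = 8, so z_1 = 4 - (-11)/8 = 43/8.
p(43/8) = 121/64, p'(43/8) = 43/4, so z_2 = (43/8) - (121/64)/(43/4) = 3577/688.

3577/688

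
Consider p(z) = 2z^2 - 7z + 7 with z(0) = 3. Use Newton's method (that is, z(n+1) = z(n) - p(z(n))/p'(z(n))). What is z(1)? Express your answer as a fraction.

p'(z) = 4z - 7.
p(3) = 4, p'(3) = 5, so z(1) = 3 - 4/5 = 11/5.

11/5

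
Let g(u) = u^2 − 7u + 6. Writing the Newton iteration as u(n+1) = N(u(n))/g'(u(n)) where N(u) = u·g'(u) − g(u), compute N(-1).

g'(u) = 2u − 7.
N(u) = u·g'(u) − g(u) = u·(2u − 7) − (u^2 − 7u + 6) = u^2 − 6.
N(-1) = −5.

−5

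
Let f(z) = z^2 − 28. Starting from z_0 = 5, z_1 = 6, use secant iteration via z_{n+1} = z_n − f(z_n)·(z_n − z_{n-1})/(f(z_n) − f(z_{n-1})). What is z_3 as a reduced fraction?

f(5) = −3, f(6) = 8. z_2 = 6 − 8·(6 − 5)/(8 − (−3)) = 58/11.
f(6) = 8, f(58/11) = −24/121. z_3 = (58/11) − (−24/121)·((58/11) − 6)/((−24/121) − 8) = 164/31.

164/31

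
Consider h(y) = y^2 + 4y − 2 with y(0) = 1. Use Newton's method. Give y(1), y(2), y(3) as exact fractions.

h'(y) = 2y + 4.
h(1) = 3, h'(1) = 6, so y(1) = 1 − 3/6 = 1/2.
h(1/2) = 1/4, h'(1/2) = 5, so y(2) = (1/2) − (1/4)/5 = 9/20.
h(9/20) = 1/400, h'(9/20) = 49/10, so y(3) = (9/20) − (1/400)/(49/10) = 881/1960.

y(1) = 1/2, y(2) = 9/20, y(3) = 881/1960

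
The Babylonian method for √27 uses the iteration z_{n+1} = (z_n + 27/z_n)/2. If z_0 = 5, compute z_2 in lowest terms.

z_1 = (5 + 27/5)/2 = 26/5.
z_2 = (26/5 + 27/(26/5))/2 = 1351/260.

1351/260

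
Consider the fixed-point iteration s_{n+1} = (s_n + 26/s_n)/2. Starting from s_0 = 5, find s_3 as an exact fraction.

54100801/10610040

s_1 = (5 + 26/5)/2 = 51/10.
s_2 = (51/10 + 26/(51/10))/2 = 5201/1020.
s_3 = (5201/1020 + 26/(5201/1020))/2 = 54100801/10610040.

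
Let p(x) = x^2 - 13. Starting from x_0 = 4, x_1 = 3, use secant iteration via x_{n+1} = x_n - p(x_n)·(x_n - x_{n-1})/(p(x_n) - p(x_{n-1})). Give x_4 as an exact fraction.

p(4) = 3, p(3) = -4. x_2 = 3 - (-4)·(3 - 4)/((-4) - 3) = 25/7.
p(3) = -4, p(25/7) = -12/49. x_3 = (25/7) - (-12/49)·((25/7) - 3)/((-12/49) - (-4)) = 83/23.
p(25/7) = -12/49, p(83/23) = 12/529. x_4 = (83/23) - (12/529)·((83/23) - (25/7))/((12/529) - (-12/49)) = 1042/289.

1042/289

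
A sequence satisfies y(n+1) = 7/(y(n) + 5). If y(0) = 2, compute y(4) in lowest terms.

y(1) = 7/(2 + 5) = 1.
y(2) = 7/(1 + 5) = 7/6.
y(3) = 7/(7/6 + 5) = 42/37.
y(4) = 7/(42/37 + 5) = 259/227.

259/227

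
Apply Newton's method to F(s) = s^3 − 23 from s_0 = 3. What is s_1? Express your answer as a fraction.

77/27

F'(s) = 3s^2.
F(3) = 4, F'(3) = 27, so s_1 = 3 − 4/27 = 77/27.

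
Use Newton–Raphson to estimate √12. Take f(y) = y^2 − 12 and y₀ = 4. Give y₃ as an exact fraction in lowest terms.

18817/5432

f'(y) = 2y.
f(4) = 4, f'(4) = 8, so y₁ = 4 − 4/8 = 7/2.
f(7/2) = 1/4, f'(7/2) = 7, so y₂ = (7/2) − (1/4)/7 = 97/28.
f(97/28) = 1/784, f'(97/28) = 97/14, so y₃ = (97/28) − (1/784)/(97/14) = 18817/5432.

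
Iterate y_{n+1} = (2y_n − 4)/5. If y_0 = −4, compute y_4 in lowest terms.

y_1 = (2·(−4) − 4)/5 = −12/5.
y_2 = (2·(−12/5) − 4)/5 = −44/25.
y_3 = (2·(−44/25) − 4)/5 = −188/125.
y_4 = (2·(−188/125) − 4)/5 = −876/625.

−876/625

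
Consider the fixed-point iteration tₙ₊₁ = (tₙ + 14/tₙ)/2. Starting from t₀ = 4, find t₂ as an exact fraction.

t₁ = (4 + 14/4)/2 = 15/4.
t₂ = (15/4 + 14/(15/4))/2 = 449/120.

449/120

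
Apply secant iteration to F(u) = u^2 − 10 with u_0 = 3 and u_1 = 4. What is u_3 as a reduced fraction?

F(3) = −1, F(4) = 6. u_2 = 4 − 6·(4 − 3)/(6 − (−1)) = 22/7.
F(4) = 6, F(22/7) = −6/49. u_3 = (22/7) − (−6/49)·((22/7) − 4)/((−6/49) − 6) = 79/25.

79/25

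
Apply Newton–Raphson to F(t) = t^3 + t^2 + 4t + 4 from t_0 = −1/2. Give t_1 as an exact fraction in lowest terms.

−16/15

F'(t) = 3t^2 + 2t + 4.
F(−1/2) = 17/8, F'(−1/2) = 15/4, so t_1 = (−1/2) − (17/8)/(15/4) = −16/15.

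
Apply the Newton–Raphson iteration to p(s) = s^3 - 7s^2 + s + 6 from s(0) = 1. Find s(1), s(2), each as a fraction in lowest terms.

s(1) = 11/10, s(2) = 1968/1795

p'(s) = 3s^2 - 14s + 1.
p(1) = 1, p'(1) = -10, so s(1) = 1 - 1/(-10) = 11/10.
p(11/10) = -39/1000, p'(11/10) = -1077/100, so s(2) = (11/10) - (-39/1000)/(-1077/100) = 1968/1795.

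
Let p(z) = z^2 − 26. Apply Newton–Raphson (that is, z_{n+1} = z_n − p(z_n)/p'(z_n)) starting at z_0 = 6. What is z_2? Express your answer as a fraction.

1897/372

p'(z) = 2z.
p(6) = 10, p'(6) = 12, so z_1 = 6 − 10/12 = 31/6.
p(31/6) = 25/36, p'(31/6) = 31/3, so z_2 = (31/6) − (25/36)/(31/3) = 1897/372.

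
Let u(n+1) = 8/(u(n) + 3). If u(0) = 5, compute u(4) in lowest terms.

u(1) = 8/(5 + 3) = 1.
u(2) = 8/(1 + 3) = 2.
u(3) = 8/(2 + 3) = 8/5.
u(4) = 8/(8/5 + 3) = 40/23.

40/23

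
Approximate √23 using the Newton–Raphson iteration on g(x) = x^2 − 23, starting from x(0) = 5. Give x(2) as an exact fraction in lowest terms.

1151/240

g'(x) = 2x.
g(5) = 2, g'(5) = 10, so x(1) = 5 − 2/10 = 24/5.
g(24/5) = 1/25, g'(24/5) = 48/5, so x(2) = (24/5) − (1/25)/(48/5) = 1151/240.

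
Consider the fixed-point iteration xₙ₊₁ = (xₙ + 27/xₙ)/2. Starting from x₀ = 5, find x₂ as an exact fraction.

1351/260

x₁ = (5 + 27/5)/2 = 26/5.
x₂ = (26/5 + 27/(26/5))/2 = 1351/260.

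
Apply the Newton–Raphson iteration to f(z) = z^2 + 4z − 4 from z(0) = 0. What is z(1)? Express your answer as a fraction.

1

f'(z) = 2z + 4.
f(0) = −4, f'(0) = 4, so z(1) = 0 − (−4)/4 = 1.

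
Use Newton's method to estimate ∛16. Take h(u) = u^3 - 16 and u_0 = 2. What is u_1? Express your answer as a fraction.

h'(u) = 3u^2.
h(2) = -8, h'(2) = 12, so u_1 = 2 - (-8)/12 = 8/3.

8/3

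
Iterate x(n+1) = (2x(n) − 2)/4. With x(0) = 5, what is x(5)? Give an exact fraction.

x(1) = (2·5 − 2)/4 = 2.
x(2) = (2·2 − 2)/4 = 1/2.
x(3) = (2·(1/2) − 2)/4 = −1/4.
x(4) = (2·(−1/4) − 2)/4 = −5/8.
x(5) = (2·(−5/8) − 2)/4 = −13/16.

−13/16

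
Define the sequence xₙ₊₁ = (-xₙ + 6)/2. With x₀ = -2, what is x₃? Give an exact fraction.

5/2

x₁ = (-(-2) + 6)/2 = 4.
x₂ = (-4 + 6)/2 = 1.
x₃ = (-1 + 6)/2 = 5/2.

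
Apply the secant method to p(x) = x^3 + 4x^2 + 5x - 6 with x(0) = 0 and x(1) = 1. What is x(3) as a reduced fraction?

117/167

p(0) = -6, p(1) = 4. x(2) = 1 - 4·(1 - 0)/(4 - (-6)) = 3/5.
p(1) = 4, p(3/5) = -168/125. x(3) = (3/5) - (-168/125)·((3/5) - 1)/((-168/125) - 4) = 117/167.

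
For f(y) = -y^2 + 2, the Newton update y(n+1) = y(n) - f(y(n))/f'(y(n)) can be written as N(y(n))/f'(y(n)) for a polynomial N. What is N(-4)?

f'(y) = -2y.
N(y) = y·f'(y) - f(y) = y·(-2y) - (-y^2 + 2) = -y^2 - 2.
N(-4) = -18.

-18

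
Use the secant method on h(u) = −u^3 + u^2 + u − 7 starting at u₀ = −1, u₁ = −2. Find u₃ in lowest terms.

h(−1) = −6, h(−2) = 3. u₂ = (−2) − 3·((−2) − (−1))/(3 − (−6)) = −5/3.
h(−2) = 3, h(−5/3) = −34/27. u₃ = (−5/3) − (−34/27)·((−5/3) − (−2))/((−34/27) − 3) = −203/115.

−203/115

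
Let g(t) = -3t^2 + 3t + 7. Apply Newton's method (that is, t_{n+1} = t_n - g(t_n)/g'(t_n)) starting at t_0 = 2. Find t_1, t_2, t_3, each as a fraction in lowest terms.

t_1 = 19/9, t_2 = 550/261, t_3 = 461449/218979

g'(t) = -6t + 3.
g(2) = 1, g'(2) = -9, so t_1 = 2 - 1/(-9) = 19/9.
g(19/9) = -1/27, g'(19/9) = -29/3, so t_2 = (19/9) - (-1/27)/(-29/3) = 550/261.
g(550/261) = -1/22707, g'(550/261) = -839/87, so t_3 = (550/261) - (-1/22707)/(-839/87) = 461449/218979.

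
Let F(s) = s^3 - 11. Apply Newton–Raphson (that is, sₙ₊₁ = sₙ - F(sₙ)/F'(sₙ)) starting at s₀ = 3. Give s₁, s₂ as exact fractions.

s₁ = 65/27, s₂ = 765763/342225

F'(s) = 3s^2.
F(3) = 16, F'(3) = 27, so s₁ = 3 - 16/27 = 65/27.
F(65/27) = 58112/19683, F'(65/27) = 4225/243, so s₂ = (65/27) - (58112/19683)/(4225/243) = 765763/342225.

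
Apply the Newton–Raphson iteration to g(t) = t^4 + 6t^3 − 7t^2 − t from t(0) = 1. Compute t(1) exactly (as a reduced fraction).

g'(t) = 4t^3 + 18t^2 − 14t − 1.
g(1) = −1, g'(1) = 7, so t(1) = 1 − (−1)/7 = 8/7.

8/7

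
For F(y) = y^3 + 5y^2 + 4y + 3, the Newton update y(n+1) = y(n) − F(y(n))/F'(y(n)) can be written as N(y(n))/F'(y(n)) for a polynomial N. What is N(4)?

F'(y) = 3y^2 + 10y + 4.
N(y) = y·F'(y) − F(y) = y·(3y^2 + 10y + 4) − (y^3 + 5y^2 + 4y + 3) = 2y^3 + 5y^2 − 3.
N(4) = 205.

205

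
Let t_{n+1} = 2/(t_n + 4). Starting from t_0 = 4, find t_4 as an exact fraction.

76/169

t_1 = 2/(4 + 4) = 1/4.
t_2 = 2/(1/4 + 4) = 8/17.
t_3 = 2/(8/17 + 4) = 17/38.
t_4 = 2/(17/38 + 4) = 76/169.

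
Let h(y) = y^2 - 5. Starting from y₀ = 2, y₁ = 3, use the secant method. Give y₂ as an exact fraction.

h(2) = -1, h(3) = 4. y₂ = 3 - 4·(3 - 2)/(4 - (-1)) = 11/5.

11/5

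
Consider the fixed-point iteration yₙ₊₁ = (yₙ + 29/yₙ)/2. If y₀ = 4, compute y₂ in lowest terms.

y₁ = (4 + 29/4)/2 = 45/8.
y₂ = (45/8 + 29/(45/8))/2 = 3881/720.

3881/720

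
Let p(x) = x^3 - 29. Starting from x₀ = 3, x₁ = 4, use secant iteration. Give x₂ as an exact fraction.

p(3) = -2, p(4) = 35. x₂ = 4 - 35·(4 - 3)/(35 - (-2)) = 113/37.

113/37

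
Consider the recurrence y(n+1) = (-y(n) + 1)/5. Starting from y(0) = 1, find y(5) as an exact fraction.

y(1) = (-1 + 1)/5 = 0.
y(2) = (-0 + 1)/5 = 1/5.
y(3) = (-(1/5) + 1)/5 = 4/25.
y(4) = (-(4/25) + 1)/5 = 21/125.
y(5) = (-(21/125) + 1)/5 = 104/625.

104/625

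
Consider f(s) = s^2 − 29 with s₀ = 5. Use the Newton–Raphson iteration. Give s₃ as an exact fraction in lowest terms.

f'(s) = 2s.
f(5) = −4, f'(5) = 10, so s₁ = 5 − (−4)/10 = 27/5.
f(27/5) = 4/25, f'(27/5) = 54/5, so s₂ = (27/5) − (4/25)/(54/5) = 727/135.
f(727/135) = 4/18225, f'(727/135) = 1454/135, so s₃ = (727/135) − (4/18225)/(1454/135) = 528527/98145.

528527/98145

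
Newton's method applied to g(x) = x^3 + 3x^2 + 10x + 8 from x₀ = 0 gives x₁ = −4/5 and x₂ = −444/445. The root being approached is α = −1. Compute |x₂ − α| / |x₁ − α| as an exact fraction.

1/89

x₁ − α = −4/5 − (−1) = −4/5 + 1 = 1/5, so |x₁ − α| = 1/5.
x₂ − α = −444/445 − (−1) = −444/445 + 1 = 1/445, so |x₂ − α| = 1/445.
Ratio = (1/445) / (1/5) = 1/89.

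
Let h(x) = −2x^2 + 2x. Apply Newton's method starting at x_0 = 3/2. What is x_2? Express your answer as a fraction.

h'(x) = −4x + 2.
h(3/2) = −3/2, h'(3/2) = −4, so x_1 = (3/2) − (−3/2)/(−4) = 9/8.
h(9/8) = −9/32, h'(9/8) = −5/2, so x_2 = (9/8) − (−9/32)/(−5/2) = 81/80.

81/80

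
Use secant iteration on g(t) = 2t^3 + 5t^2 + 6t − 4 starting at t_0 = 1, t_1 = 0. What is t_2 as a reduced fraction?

4/13

g(1) = 9, g(0) = −4. t_2 = 0 − (−4)·(0 − 1)/((−4) − 9) = 4/13.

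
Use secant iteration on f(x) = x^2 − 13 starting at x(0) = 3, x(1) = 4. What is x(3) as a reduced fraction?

f(3) = −4, f(4) = 3. x(2) = 4 − 3·(4 − 3)/(3 − (−4)) = 25/7.
f(4) = 3, f(25/7) = −12/49. x(3) = (25/7) − (−12/49)·((25/7) − 4)/((−12/49) − 3) = 191/53.

191/53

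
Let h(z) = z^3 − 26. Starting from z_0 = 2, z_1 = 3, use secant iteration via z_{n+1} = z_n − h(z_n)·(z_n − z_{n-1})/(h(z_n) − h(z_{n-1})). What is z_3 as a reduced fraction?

28370/9577

h(2) = −18, h(3) = 1. z_2 = 3 − 1·(3 − 2)/(1 − (−18)) = 56/19.
h(3) = 1, h(56/19) = −2718/6859. z_3 = (56/19) − (−2718/6859)·((56/19) − 3)/((−2718/6859) − 1) = 28370/9577.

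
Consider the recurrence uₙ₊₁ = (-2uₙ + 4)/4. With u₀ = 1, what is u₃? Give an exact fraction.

5/8

u₁ = (-2·1 + 4)/4 = 1/2.
u₂ = (-2·(1/2) + 4)/4 = 3/4.
u₃ = (-2·(3/4) + 4)/4 = 5/8.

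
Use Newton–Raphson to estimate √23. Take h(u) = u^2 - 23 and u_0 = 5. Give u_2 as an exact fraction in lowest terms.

1151/240

h'(u) = 2u.
h(5) = 2, h'(5) = 10, so u_1 = 5 - 2/10 = 24/5.
h(24/5) = 1/25, h'(24/5) = 48/5, so u_2 = (24/5) - (1/25)/(48/5) = 1151/240.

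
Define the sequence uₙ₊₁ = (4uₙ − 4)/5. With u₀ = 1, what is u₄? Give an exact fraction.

−244/125

u₁ = (4·1 − 4)/5 = 0.
u₂ = (4·0 − 4)/5 = −4/5.
u₃ = (4·(−4/5) − 4)/5 = −36/25.
u₄ = (4·(−36/25) − 4)/5 = −244/125.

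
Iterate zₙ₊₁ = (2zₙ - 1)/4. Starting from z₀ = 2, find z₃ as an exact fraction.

z₁ = (2·2 - 1)/4 = 3/4.
z₂ = (2·(3/4) - 1)/4 = 1/8.
z₃ = (2·(1/8) - 1)/4 = -3/16.

-3/16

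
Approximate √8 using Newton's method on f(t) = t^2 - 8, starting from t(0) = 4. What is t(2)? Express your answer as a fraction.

17/6

f'(t) = 2t.
f(4) = 8, f'(4) = 8, so t(1) = 4 - 8/8 = 3.
f(3) = 1, f'(3) = 6, so t(2) = 3 - 1/6 = 17/6.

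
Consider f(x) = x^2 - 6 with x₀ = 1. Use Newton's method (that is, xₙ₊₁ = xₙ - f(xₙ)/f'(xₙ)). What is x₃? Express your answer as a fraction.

f'(x) = 2x.
f(1) = -5, f'(1) = 2, so x₁ = 1 - (-5)/2 = 7/2.
f(7/2) = 25/4, f'(7/2) = 7, so x₂ = (7/2) - (25/4)/7 = 73/28.
f(73/28) = 625/784, f'(73/28) = 73/14, so x₃ = (73/28) - (625/784)/(73/14) = 10033/4088.

10033/4088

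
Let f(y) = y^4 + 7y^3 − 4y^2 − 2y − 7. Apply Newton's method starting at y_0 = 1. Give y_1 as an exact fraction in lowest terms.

f'(y) = 4y^3 + 21y^2 − 8y − 2.
f(1) = −5, f'(1) = 15, so y_1 = 1 − (−5)/15 = 4/3.

4/3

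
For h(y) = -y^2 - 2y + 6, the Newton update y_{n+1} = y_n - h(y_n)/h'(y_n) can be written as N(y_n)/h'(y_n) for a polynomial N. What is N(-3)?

-15

h'(y) = -2y - 2.
N(y) = y·h'(y) - h(y) = y·(-2y - 2) - (-y^2 - 2y + 6) = -y^2 - 6.
N(-3) = -15.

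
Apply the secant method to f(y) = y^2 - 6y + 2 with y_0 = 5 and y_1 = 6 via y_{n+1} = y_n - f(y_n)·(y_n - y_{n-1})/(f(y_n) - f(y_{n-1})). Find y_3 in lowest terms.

79/14

f(5) = -3, f(6) = 2. y_2 = 6 - 2·(6 - 5)/(2 - (-3)) = 28/5.
f(6) = 2, f(28/5) = -6/25. y_3 = (28/5) - (-6/25)·((28/5) - 6)/((-6/25) - 2) = 79/14.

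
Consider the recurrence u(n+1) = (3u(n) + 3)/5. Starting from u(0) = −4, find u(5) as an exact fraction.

3351/3125

u(1) = (3·(−4) + 3)/5 = −9/5.
u(2) = (3·(−9/5) + 3)/5 = −12/25.
u(3) = (3·(−12/25) + 3)/5 = 39/125.
u(4) = (3·(39/125) + 3)/5 = 492/625.
u(5) = (3·(492/625) + 3)/5 = 3351/3125.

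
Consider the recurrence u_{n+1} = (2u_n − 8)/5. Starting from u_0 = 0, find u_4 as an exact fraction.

u_1 = (2·0 − 8)/5 = −8/5.
u_2 = (2·(−8/5) − 8)/5 = −56/25.
u_3 = (2·(−56/25) − 8)/5 = −312/125.
u_4 = (2·(−312/125) − 8)/5 = −1624/625.

−1624/625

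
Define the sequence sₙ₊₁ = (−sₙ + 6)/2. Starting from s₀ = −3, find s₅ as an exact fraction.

69/32

s₁ = (−(−3) + 6)/2 = 9/2.
s₂ = (−(9/2) + 6)/2 = 3/4.
s₃ = (−(3/4) + 6)/2 = 21/8.
s₄ = (−(21/8) + 6)/2 = 27/16.
s₅ = (−(27/16) + 6)/2 = 69/32.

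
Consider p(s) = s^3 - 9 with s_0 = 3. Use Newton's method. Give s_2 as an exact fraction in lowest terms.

929/441

p'(s) = 3s^2.
p(3) = 18, p'(3) = 27, so s_1 = 3 - 18/27 = 7/3.
p(7/3) = 100/27, p'(7/3) = 49/3, so s_2 = (7/3) - (100/27)/(49/3) = 929/441.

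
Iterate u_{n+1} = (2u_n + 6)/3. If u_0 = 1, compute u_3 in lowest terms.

122/27

u_1 = (2·1 + 6)/3 = 8/3.
u_2 = (2·(8/3) + 6)/3 = 34/9.
u_3 = (2·(34/9) + 6)/3 = 122/27.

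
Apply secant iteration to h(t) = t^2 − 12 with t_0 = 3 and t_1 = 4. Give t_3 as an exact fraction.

h(3) = −3, h(4) = 4. t_2 = 4 − 4·(4 − 3)/(4 − (−3)) = 24/7.
h(4) = 4, h(24/7) = −12/49. t_3 = (24/7) − (−12/49)·((24/7) − 4)/((−12/49) − 4) = 45/13.

45/13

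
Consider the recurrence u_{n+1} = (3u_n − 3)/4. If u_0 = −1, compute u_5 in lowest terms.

−1293/512

u_1 = (3·(−1) − 3)/4 = −3/2.
u_2 = (3·(−3/2) − 3)/4 = −15/8.
u_3 = (3·(−15/8) − 3)/4 = −69/32.
u_4 = (3·(−69/32) − 3)/4 = −303/128.
u_5 = (3·(−303/128) − 3)/4 = −1293/512.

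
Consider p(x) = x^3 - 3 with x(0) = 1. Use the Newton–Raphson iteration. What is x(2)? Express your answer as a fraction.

331/225

p'(x) = 3x^2.
p(1) = -2, p'(1) = 3, so x(1) = 1 - (-2)/3 = 5/3.
p(5/3) = 44/27, p'(5/3) = 25/3, so x(2) = (5/3) - (44/27)/(25/3) = 331/225.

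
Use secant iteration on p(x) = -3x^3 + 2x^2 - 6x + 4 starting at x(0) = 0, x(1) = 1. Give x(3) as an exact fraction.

p(0) = 4, p(1) = -3. x(2) = 1 - (-3)·(1 - 0)/((-3) - 4) = 4/7.
p(1) = -3, p(4/7) = 228/343. x(3) = (4/7) - (228/343)·((4/7) - 1)/((228/343) - (-3)) = 272/419.

272/419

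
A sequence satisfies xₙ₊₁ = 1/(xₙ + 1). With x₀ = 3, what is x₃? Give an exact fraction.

5/9

x₁ = 1/(3 + 1) = 1/4.
x₂ = 1/(1/4 + 1) = 4/5.
x₃ = 1/(4/5 + 1) = 5/9.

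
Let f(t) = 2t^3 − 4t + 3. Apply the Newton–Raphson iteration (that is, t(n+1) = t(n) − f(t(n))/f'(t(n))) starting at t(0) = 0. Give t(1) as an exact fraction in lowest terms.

f'(t) = 6t^2 − 4.
f(0) = 3, f'(0) = −4, so t(1) = 0 − 3/(−4) = 3/4.

3/4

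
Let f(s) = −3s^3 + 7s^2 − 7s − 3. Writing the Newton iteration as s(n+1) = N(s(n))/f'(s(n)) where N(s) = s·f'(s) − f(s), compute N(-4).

499

f'(s) = −9s^2 + 14s − 7.
N(s) = s·f'(s) − f(s) = s·(−9s^2 + 14s − 7) − (−3s^3 + 7s^2 − 7s − 3) = −6s^3 + 7s^2 + 3.
N(-4) = 499.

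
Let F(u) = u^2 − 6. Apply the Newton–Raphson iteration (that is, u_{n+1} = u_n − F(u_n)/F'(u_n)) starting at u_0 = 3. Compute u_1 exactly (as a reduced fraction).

5/2

F'(u) = 2u.
F(3) = 3, F'(3) = 6, so u_1 = 3 − 3/6 = 5/2.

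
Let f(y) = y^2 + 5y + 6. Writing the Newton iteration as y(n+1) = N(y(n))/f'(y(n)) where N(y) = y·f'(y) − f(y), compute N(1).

−5

f'(y) = 2y + 5.
N(y) = y·f'(y) − f(y) = y·(2y + 5) − (y^2 + 5y + 6) = y^2 − 6.
N(1) = −5.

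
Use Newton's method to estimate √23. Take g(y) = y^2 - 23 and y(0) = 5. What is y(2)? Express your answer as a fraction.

1151/240

g'(y) = 2y.
g(5) = 2, g'(5) = 10, so y(1) = 5 - 2/10 = 24/5.
g(24/5) = 1/25, g'(24/5) = 48/5, so y(2) = (24/5) - (1/25)/(48/5) = 1151/240.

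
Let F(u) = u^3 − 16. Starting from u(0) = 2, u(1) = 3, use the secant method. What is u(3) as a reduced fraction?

F(2) = −8, F(3) = 11. u(2) = 3 − 11·(3 − 2)/(11 − (−8)) = 46/19.
F(3) = 11, F(46/19) = −12408/6859. u(3) = (46/19) − (−12408/6859)·((46/19) − 3)/((−12408/6859) − 11) = 19990/7987.

19990/7987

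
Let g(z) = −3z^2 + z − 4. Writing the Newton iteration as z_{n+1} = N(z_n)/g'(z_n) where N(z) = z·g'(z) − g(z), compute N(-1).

g'(z) = −6z + 1.
N(z) = z·g'(z) − g(z) = z·(−6z + 1) − (−3z^2 + z − 4) = −3z^2 + 4.
N(-1) = 1.

1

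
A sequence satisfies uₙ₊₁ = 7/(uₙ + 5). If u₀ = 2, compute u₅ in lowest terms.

u₁ = 7/(2 + 5) = 1.
u₂ = 7/(1 + 5) = 7/6.
u₃ = 7/(7/6 + 5) = 42/37.
u₄ = 7/(42/37 + 5) = 259/227.
u₅ = 7/(259/227 + 5) = 1589/1394.

1589/1394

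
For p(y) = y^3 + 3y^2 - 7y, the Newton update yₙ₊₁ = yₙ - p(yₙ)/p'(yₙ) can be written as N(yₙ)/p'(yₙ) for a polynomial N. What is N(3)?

p'(y) = 3y^2 + 6y - 7.
N(y) = y·p'(y) - p(y) = y·(3y^2 + 6y - 7) - (y^3 + 3y^2 - 7y) = 2y^3 + 3y^2.
N(3) = 81.

81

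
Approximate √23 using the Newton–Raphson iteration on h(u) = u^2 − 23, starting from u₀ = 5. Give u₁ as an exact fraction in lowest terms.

h'(u) = 2u.
h(5) = 2, h'(5) = 10, so u₁ = 5 − 2/10 = 24/5.

24/5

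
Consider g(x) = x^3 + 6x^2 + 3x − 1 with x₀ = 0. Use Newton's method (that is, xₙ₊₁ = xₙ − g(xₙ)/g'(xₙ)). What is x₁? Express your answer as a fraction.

g'(x) = 3x^2 + 12x + 3.
g(0) = −1, g'(0) = 3, so x₁ = 0 − (−1)/3 = 1/3.

1/3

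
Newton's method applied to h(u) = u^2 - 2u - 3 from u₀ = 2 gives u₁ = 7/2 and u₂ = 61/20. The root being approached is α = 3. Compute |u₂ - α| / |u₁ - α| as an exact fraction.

u₁ - α = 7/2 - 3 = 1/2, so |u₁ - α| = 1/2.
u₂ - α = 61/20 - 3 = 1/20, so |u₂ - α| = 1/20.
Ratio = (1/20) / (1/2) = 1/10.

1/10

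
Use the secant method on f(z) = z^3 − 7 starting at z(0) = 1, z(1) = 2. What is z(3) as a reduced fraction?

f(1) = −6, f(2) = 1. z(2) = 2 − 1·(2 − 1)/(1 − (−6)) = 13/7.
f(2) = 1, f(13/7) = −204/343. z(3) = (13/7) − (−204/343)·((13/7) − 2)/((−204/343) − 1) = 1045/547.

1045/547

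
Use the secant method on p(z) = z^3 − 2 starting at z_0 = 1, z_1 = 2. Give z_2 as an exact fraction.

8/7

p(1) = −1, p(2) = 6. z_2 = 2 − 6·(2 − 1)/(6 − (−1)) = 8/7.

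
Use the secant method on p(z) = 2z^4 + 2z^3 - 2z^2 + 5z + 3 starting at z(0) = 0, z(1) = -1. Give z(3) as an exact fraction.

p(0) = 3, p(-1) = -4. z(2) = (-1) - (-4)·((-1) - 0)/((-4) - 3) = -3/7.
p(-1) = -4, p(-3/7) = 960/2401. z(3) = (-3/7) - (960/2401)·((-3/7) - (-1))/((960/2401) - (-4)) = -1269/2641.

-1269/2641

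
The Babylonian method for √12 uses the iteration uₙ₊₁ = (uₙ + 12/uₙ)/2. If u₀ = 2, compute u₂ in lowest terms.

7/2

u₁ = (2 + 12/2)/2 = 4.
u₂ = (4 + 12/4)/2 = 7/2.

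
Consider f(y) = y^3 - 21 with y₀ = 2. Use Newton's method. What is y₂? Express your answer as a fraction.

68797/24642

f'(y) = 3y^2.
f(2) = -13, f'(2) = 12, so y₁ = 2 - (-13)/12 = 37/12.
f(37/12) = 14365/1728, f'(37/12) = 1369/48, so y₂ = (37/12) - (14365/1728)/(1369/48) = 68797/24642.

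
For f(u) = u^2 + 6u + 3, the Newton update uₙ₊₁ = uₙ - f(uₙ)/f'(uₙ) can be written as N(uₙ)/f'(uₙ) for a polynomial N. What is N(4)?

13

f'(u) = 2u + 6.
N(u) = u·f'(u) - f(u) = u·(2u + 6) - (u^2 + 6u + 3) = u^2 - 3.
N(4) = 13.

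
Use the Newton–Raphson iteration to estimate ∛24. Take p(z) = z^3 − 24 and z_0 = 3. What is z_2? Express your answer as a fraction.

p'(z) = 3z^2.
p(3) = 3, p'(3) = 27, so z_1 = 3 − 3/27 = 26/9.
p(26/9) = 80/729, p'(26/9) = 676/27, so z_2 = (26/9) − (80/729)/(676/27) = 13162/4563.

13162/4563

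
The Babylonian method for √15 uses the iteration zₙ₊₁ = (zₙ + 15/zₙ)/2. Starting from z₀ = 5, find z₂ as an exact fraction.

z₁ = (5 + 15/5)/2 = 4.
z₂ = (4 + 15/4)/2 = 31/8.

31/8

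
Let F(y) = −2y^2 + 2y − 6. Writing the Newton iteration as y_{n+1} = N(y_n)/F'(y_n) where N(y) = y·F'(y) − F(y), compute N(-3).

−12

F'(y) = −4y + 2.
N(y) = y·F'(y) − F(y) = y·(−4y + 2) − (−2y^2 + 2y − 6) = −2y^2 + 6.
N(-3) = −12.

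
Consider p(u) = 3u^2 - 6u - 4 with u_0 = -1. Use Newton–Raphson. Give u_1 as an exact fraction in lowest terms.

p'(u) = 6u - 6.
p(-1) = 5, p'(-1) = -12, so u_1 = (-1) - 5/(-12) = -7/12.

-7/12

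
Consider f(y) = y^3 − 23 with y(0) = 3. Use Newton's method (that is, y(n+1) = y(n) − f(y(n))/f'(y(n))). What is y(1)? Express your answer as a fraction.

f'(y) = 3y^2.
f(3) = 4, f'(3) = 27, so y(1) = 3 − 4/27 = 77/27.

77/27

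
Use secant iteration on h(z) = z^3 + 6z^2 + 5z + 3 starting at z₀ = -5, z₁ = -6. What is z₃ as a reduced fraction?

h(-5) = 3, h(-6) = -27. z₂ = (-6) - (-27)·((-6) - (-5))/((-27) - 3) = -51/10.
h(-6) = -27, h(-51/10) = 909/1000. z₃ = (-51/10) - (909/1000)·((-51/10) - (-6))/((909/1000) - (-27)) = -15906/3101.

-15906/3101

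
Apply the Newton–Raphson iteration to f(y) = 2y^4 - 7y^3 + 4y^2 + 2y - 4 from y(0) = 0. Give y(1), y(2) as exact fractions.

f'(y) = 8y^3 - 21y^2 + 8y + 2.
f(0) = -4, f'(0) = 2, so y(1) = 0 - (-4)/2 = 2.
f(2) = -8, f'(2) = -2, so y(2) = 2 - (-8)/(-2) = -2.

y(1) = 2, y(2) = -2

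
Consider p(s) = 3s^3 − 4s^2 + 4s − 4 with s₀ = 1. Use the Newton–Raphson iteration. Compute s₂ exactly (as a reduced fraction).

269/230

p'(s) = 9s^2 − 8s + 4.
p(1) = −1, p'(1) = 5, so s₁ = 1 − (−1)/5 = 6/5.
p(6/5) = 28/125, p'(6/5) = 184/25, so s₂ = (6/5) − (28/125)/(184/25) = 269/230.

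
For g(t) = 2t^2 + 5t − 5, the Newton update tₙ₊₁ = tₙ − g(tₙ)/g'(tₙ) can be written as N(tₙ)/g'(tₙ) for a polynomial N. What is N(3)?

23

g'(t) = 4t + 5.
N(t) = t·g'(t) − g(t) = t·(4t + 5) − (2t^2 + 5t − 5) = 2t^2 + 5.
N(3) = 23.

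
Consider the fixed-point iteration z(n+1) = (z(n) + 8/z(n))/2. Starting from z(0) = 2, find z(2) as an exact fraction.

17/6

z(1) = (2 + 8/2)/2 = 3.
z(2) = (3 + 8/3)/2 = 17/6.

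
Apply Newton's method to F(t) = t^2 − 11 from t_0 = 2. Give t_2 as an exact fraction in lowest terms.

401/120

F'(t) = 2t.
F(2) = −7, F'(2) = 4, so t_1 = 2 − (−7)/4 = 15/4.
F(15/4) = 49/16, F'(15/4) = 15/2, so t_2 = (15/4) − (49/16)/(15/2) = 401/120.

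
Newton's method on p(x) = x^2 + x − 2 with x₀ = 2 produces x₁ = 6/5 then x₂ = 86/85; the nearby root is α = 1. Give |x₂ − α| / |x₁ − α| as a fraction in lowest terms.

1/17

x₁ − α = 6/5 − 1 = 1/5, so |x₁ − α| = 1/5.
x₂ − α = 86/85 − 1 = 1/85, so |x₂ − α| = 1/85.
Ratio = (1/85) / (1/5) = 1/17.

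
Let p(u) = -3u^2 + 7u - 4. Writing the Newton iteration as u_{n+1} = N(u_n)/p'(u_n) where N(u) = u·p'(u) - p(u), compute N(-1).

p'(u) = -6u + 7.
N(u) = u·p'(u) - p(u) = u·(-6u + 7) - (-3u^2 + 7u - 4) = -3u^2 + 4.
N(-1) = 1.

1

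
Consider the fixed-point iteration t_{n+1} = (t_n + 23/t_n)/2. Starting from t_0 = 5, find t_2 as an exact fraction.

t_1 = (5 + 23/5)/2 = 24/5.
t_2 = (24/5 + 23/(24/5))/2 = 1151/240.

1151/240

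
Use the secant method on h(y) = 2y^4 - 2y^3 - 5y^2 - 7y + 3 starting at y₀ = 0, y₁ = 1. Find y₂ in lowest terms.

1/4

h(0) = 3, h(1) = -9. y₂ = 1 - (-9)·(1 - 0)/((-9) - 3) = 1/4.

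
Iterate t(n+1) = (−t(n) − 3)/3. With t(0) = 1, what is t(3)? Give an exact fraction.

−22/27

t(1) = (−1 − 3)/3 = −4/3.
t(2) = (−(−4/3) − 3)/3 = −5/9.
t(3) = (−(−5/9) − 3)/3 = −22/27.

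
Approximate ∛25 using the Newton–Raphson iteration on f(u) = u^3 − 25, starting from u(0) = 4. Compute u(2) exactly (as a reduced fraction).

183851/62424

f'(u) = 3u^2.
f(4) = 39, f'(4) = 48, so u(1) = 4 − 39/48 = 51/16.
f(51/16) = 30251/4096, f'(51/16) = 7803/256, so u(2) = (51/16) − (30251/4096)/(7803/256) = 183851/62424.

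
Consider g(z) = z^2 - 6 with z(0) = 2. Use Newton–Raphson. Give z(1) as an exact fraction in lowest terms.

g'(z) = 2z.
g(2) = -2, g'(2) = 4, so z(1) = 2 - (-2)/4 = 5/2.

5/2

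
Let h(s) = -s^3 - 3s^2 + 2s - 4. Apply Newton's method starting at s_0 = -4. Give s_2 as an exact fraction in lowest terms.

h'(s) = -3s^2 - 6s + 2.
h(-4) = 4, h'(-4) = -22, so s_1 = (-4) - 4/(-22) = -42/11.
h(-42/11) = 388/1331, h'(-42/11) = -2278/121, so s_2 = (-42/11) - (388/1331)/(-2278/121) = -47644/12529.

-47644/12529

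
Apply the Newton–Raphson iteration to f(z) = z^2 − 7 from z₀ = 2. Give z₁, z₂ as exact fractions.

z₁ = 11/4, z₂ = 233/88

f'(z) = 2z.
f(2) = −3, f'(2) = 4, so z₁ = 2 − (−3)/4 = 11/4.
f(11/4) = 9/16, f'(11/4) = 11/2, so z₂ = (11/4) − (9/16)/(11/2) = 233/88.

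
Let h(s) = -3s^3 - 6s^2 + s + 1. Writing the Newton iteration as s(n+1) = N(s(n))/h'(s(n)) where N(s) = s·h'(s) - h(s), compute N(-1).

h'(s) = -9s^2 - 12s + 1.
N(s) = s·h'(s) - h(s) = s·(-9s^2 - 12s + 1) - (-3s^3 - 6s^2 + s + 1) = -6s^3 - 6s^2 - 1.
N(-1) = -1.

-1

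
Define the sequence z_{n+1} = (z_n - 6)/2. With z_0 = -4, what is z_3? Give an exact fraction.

z_1 = ((-4) - 6)/2 = -5.
z_2 = ((-5) - 6)/2 = -11/2.
z_3 = ((-11/2) - 6)/2 = -23/4.

-23/4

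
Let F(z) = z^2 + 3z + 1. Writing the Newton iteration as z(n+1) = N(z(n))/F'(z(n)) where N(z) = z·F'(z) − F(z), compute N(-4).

F'(z) = 2z + 3.
N(z) = z·F'(z) − F(z) = z·(2z + 3) − (z^2 + 3z + 1) = z^2 − 1.
N(-4) = 15.

15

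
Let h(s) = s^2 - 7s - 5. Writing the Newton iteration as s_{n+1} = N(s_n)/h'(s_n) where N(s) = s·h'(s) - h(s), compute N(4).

h'(s) = 2s - 7.
N(s) = s·h'(s) - h(s) = s·(2s - 7) - (s^2 - 7s - 5) = s^2 + 5.
N(4) = 21.

21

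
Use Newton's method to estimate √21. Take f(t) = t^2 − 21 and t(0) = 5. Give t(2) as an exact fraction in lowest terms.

527/115

f'(t) = 2t.
f(5) = 4, f'(5) = 10, so t(1) = 5 − 4/10 = 23/5.
f(23/5) = 4/25, f'(23/5) = 46/5, so t(2) = (23/5) − (4/25)/(46/5) = 527/115.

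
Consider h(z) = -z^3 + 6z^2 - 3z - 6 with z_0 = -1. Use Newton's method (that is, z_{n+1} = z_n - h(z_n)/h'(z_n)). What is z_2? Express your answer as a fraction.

-3853/5157

h'(z) = -3z^2 + 12z - 3.
h(-1) = 4, h'(-1) = -18, so z_1 = (-1) - 4/(-18) = -7/9.
h(-7/9) = 316/729, h'(-7/9) = -382/27, so z_2 = (-7/9) - (316/729)/(-382/27) = -3853/5157.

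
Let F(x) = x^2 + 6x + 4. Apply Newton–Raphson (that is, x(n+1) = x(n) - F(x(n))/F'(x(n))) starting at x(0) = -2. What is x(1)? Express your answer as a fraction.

F'(x) = 2x + 6.
F(-2) = -4, F'(-2) = 2, so x(1) = (-2) - (-4)/2 = 0.

0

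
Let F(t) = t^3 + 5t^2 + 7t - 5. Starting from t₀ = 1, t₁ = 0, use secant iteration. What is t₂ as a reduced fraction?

5/13

F(1) = 8, F(0) = -5. t₂ = 0 - (-5)·(0 - 1)/((-5) - 8) = 5/13.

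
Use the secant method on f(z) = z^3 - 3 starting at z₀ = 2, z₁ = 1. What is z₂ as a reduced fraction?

f(2) = 5, f(1) = -2. z₂ = 1 - (-2)·(1 - 2)/((-2) - 5) = 9/7.

9/7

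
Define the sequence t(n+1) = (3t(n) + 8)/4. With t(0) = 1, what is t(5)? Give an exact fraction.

6491/1024

t(1) = (3·1 + 8)/4 = 11/4.
t(2) = (3·(11/4) + 8)/4 = 65/16.
t(3) = (3·(65/16) + 8)/4 = 323/64.
t(4) = (3·(323/64) + 8)/4 = 1481/256.
t(5) = (3·(1481/256) + 8)/4 = 6491/1024.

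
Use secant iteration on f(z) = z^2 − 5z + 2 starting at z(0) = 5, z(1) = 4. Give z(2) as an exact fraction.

9/2

f(5) = 2, f(4) = −2. z(2) = 4 − (−2)·(4 − 5)/((−2) − 2) = 9/2.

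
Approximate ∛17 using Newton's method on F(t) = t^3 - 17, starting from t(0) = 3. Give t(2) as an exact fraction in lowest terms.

F'(t) = 3t^2.
F(3) = 10, F'(3) = 27, so t(1) = 3 - 10/27 = 71/27.
F(71/27) = 23300/19683, F'(71/27) = 5041/243, so t(2) = (71/27) - (23300/19683)/(5041/243) = 1050433/408321.

1050433/408321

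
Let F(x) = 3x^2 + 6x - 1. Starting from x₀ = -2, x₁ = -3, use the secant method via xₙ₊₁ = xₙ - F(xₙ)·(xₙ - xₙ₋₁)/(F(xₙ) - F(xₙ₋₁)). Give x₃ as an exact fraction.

F(-2) = -1, F(-3) = 8. x₂ = (-3) - 8·((-3) - (-2))/(8 - (-1)) = -19/9.
F(-3) = 8, F(-19/9) = -8/27. x₃ = (-19/9) - (-8/27)·((-19/9) - (-3))/((-8/27) - 8) = -15/7.

-15/7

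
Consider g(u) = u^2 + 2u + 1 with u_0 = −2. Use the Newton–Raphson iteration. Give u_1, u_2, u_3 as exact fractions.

u_1 = −3/2, u_2 = −5/4, u_3 = −9/8

g'(u) = 2u + 2.
g(−2) = 1, g'(−2) = −2, so u_1 = (−2) − 1/(−2) = −3/2.
g(−3/2) = 1/4, g'(−3/2) = −1, so u_2 = (−3/2) − (1/4)/(−1) = −5/4.
g(−5/4) = 1/16, g'(−5/4) = −1/2, so u_3 = (−5/4) − (1/16)/(−1/2) = −9/8.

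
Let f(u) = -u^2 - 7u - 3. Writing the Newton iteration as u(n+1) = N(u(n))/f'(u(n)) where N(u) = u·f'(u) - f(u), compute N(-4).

f'(u) = -2u - 7.
N(u) = u·f'(u) - f(u) = u·(-2u - 7) - (-u^2 - 7u - 3) = -u^2 + 3.
N(-4) = -13.

-13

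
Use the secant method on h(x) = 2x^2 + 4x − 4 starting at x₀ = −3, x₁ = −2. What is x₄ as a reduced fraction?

h(−3) = 2, h(−2) = −4. x₂ = (−2) − (−4)·((−2) − (−3))/((−4) − 2) = −8/3.
h(−2) = −4, h(−8/3) = −4/9. x₃ = (−8/3) − (−4/9)·((−8/3) − (−2))/((−4/9) − (−4)) = −11/4.
h(−8/3) = −4/9, h(−11/4) = 1/8. x₄ = (−11/4) − (1/8)·((−11/4) − (−8/3))/((1/8) − (−4/9)) = −112/41.

−112/41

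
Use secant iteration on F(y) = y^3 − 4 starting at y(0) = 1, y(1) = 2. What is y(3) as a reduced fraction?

169/109

F(1) = −3, F(2) = 4. y(2) = 2 − 4·(2 − 1)/(4 − (−3)) = 10/7.
F(2) = 4, F(10/7) = −372/343. y(3) = (10/7) − (−372/343)·((10/7) − 2)/((−372/343) − 4) = 169/109.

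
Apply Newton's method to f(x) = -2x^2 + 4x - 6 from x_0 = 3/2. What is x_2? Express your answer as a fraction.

f'(x) = -4x + 4.
f(3/2) = -9/2, f'(3/2) = -2, so x_1 = (3/2) - (-9/2)/(-2) = -3/4.
f(-3/4) = -81/8, f'(-3/4) = 7, so x_2 = (-3/4) - (-81/8)/7 = 39/56.

39/56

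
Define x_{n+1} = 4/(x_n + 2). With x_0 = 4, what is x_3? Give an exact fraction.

8/7

x_1 = 4/(4 + 2) = 2/3.
x_2 = 4/(2/3 + 2) = 3/2.
x_3 = 4/(3/2 + 2) = 8/7.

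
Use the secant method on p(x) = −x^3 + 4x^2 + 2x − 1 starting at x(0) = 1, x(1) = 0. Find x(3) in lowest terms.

p(1) = 4, p(0) = −1. x(2) = 0 − (−1)·(0 − 1)/((−1) − 4) = 1/5.
p(0) = −1, p(1/5) = −56/125. x(3) = (1/5) − (−56/125)·((1/5) − 0)/((−56/125) − (−1)) = 25/69.

25/69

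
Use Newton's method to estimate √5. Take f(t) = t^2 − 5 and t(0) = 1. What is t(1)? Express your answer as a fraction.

f'(t) = 2t.
f(1) = −4, f'(1) = 2, so t(1) = 1 − (−4)/2 = 3.

3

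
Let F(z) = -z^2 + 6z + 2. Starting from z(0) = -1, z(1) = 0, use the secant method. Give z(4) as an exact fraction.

F(-1) = -5, F(0) = 2. z(2) = 0 - 2·(0 - (-1))/(2 - (-5)) = -2/7.
F(0) = 2, F(-2/7) = 10/49. z(3) = (-2/7) - (10/49)·((-2/7) - 0)/((10/49) - 2) = -7/22.
F(-2/7) = 10/49, F(-7/22) = -5/484. z(4) = (-7/22) - (-5/484)·((-7/22) - (-2/7))/((-5/484) - (10/49)) = -322/1017.

-322/1017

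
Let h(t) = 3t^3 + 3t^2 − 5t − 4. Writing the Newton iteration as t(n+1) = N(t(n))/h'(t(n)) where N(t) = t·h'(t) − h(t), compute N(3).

h'(t) = 9t^2 + 6t − 5.
N(t) = t·h'(t) − h(t) = t·(9t^2 + 6t − 5) − (3t^3 + 3t^2 − 5t − 4) = 6t^3 + 3t^2 + 4.
N(3) = 193.

193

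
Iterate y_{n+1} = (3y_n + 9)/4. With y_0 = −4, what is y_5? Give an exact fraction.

6057/1024

y_1 = (3·(−4) + 9)/4 = −3/4.
y_2 = (3·(−3/4) + 9)/4 = 27/16.
y_3 = (3·(27/16) + 9)/4 = 225/64.
y_4 = (3·(225/64) + 9)/4 = 1251/256.
y_5 = (3·(1251/256) + 9)/4 = 6057/1024.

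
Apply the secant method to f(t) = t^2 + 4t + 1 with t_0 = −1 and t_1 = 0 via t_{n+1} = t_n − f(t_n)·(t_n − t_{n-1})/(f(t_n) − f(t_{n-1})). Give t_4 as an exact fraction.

f(−1) = −2, f(0) = 1. t_2 = 0 − 1·(0 − (−1))/(1 − (−2)) = −1/3.
f(0) = 1, f(−1/3) = −2/9. t_3 = (−1/3) − (−2/9)·((−1/3) − 0)/((−2/9) − 1) = −3/11.
f(−1/3) = −2/9, f(−3/11) = −2/121. t_4 = (−3/11) − (−2/121)·((−3/11) − (−1/3))/((−2/121) − (−2/9)) = −15/56.

−15/56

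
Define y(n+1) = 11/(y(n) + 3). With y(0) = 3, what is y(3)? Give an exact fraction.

319/153

y(1) = 11/(3 + 3) = 11/6.
y(2) = 11/(11/6 + 3) = 66/29.
y(3) = 11/(66/29 + 3) = 319/153.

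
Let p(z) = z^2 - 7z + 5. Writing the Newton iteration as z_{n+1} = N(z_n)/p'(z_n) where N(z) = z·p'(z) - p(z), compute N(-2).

-1

p'(z) = 2z - 7.
N(z) = z·p'(z) - p(z) = z·(2z - 7) - (z^2 - 7z + 5) = z^2 - 5.
N(-2) = -1.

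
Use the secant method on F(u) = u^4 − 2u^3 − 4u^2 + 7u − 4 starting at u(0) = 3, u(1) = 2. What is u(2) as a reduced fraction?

17/7

F(3) = 8, F(2) = −6. u(2) = 2 − (−6)·(2 − 3)/((−6) − 8) = 17/7.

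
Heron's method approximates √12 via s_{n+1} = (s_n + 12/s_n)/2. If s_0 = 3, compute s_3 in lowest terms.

18817/5432

s_1 = (3 + 12/3)/2 = 7/2.
s_2 = (7/2 + 12/(7/2))/2 = 97/28.
s_3 = (97/28 + 12/(97/28))/2 = 18817/5432.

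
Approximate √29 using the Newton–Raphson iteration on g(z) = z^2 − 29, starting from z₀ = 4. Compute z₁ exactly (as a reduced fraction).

45/8

g'(z) = 2z.
g(4) = −13, g'(4) = 8, so z₁ = 4 − (−13)/8 = 45/8.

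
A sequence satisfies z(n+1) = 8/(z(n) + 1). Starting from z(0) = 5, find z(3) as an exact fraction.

56/31

z(1) = 8/(5 + 1) = 4/3.
z(2) = 8/(4/3 + 1) = 24/7.
z(3) = 8/(24/7 + 1) = 56/31.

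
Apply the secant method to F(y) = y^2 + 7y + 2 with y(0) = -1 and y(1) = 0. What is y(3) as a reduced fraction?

-3/10

F(-1) = -4, F(0) = 2. y(2) = 0 - 2·(0 - (-1))/(2 - (-4)) = -1/3.
F(0) = 2, F(-1/3) = -2/9. y(3) = (-1/3) - (-2/9)·((-1/3) - 0)/((-2/9) - 2) = -3/10.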